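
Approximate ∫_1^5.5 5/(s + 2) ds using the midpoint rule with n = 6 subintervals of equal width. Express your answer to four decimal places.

4.5707

Δs = (5.5 − 1)/6 = 0.75.
Midpoints: 1.375, 2.125, 2.875, 3.625, 4.375, 5.125.
f(1.375) = 40/27, f(2.125) = 40/33, f(2.875) = 40/39, f(3.625) = 8/9, f(4.375) = 40/51, f(5.125) = 40/57.
Sum = Δs · [f(1.375) + f(2.125) + f(2.875) + ...].
Sum ≈ 4.5707.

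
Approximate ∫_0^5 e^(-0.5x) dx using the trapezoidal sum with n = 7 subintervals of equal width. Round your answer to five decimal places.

1.85530

Δx = (5 − 0)/7 = 5/7.
f(0) ≈ 1.00000, f(5/7) ≈ 0.69967, f(10/7) ≈ 0.48954, f(15/7) ≈ 0.34252, f(20/7) ≈ 0.23965, f(25/7) ≈ 0.16768, f(30/7) ≈ 0.11732, f(5) ≈ 0.08208.
T_7 = (Δx/2)·[f(x_0) + 2f(x_1) + ... + 2f(x_{6}) + f(x_7)].
Sum ≈ 1.85530.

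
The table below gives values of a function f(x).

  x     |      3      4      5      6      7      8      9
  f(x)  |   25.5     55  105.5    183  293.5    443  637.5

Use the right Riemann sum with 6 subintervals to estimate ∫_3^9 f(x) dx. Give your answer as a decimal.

Δx = 1.
Sum = 1·[55 + 105.5 + 183 + 293.5 + 443 + 637.5] = 1717.5.

1717.5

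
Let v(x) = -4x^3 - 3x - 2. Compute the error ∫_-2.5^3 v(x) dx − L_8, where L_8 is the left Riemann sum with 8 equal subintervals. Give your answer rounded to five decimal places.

-62.98145

Exact integral: ∫_-2.5^3 v(x) dx = -57.0625.
L_8 ≈ 5.9189453.
Error ≈ -57.0625 − 5.9189453 ≈ -62.98145.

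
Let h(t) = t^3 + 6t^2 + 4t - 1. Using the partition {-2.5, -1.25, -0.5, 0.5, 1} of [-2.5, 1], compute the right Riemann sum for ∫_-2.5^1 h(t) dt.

Subinterval widths: 1.25, 0.75, 1, 0.5.
Right endpoints: -1.25, -0.5, 0.5, 1.
h(-1.25) = 1.421875, h(-0.5) = -1.625, h(0.5) = 2.625, h(1) = 10.
Sum = Σ Δt_i · h(t_i).
Sum = 8.18359375.

8.18359375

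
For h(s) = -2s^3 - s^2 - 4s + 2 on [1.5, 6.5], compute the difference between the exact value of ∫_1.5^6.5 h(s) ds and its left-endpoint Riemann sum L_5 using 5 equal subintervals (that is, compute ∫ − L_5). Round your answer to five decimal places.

-280.41667

Exact integral: ∫_1.5^6.5 h(s) ds ≈ -1050.4166667.
L_5 = -770.
Error ≈ -1050.4166667 − (-770) ≈ -280.41667.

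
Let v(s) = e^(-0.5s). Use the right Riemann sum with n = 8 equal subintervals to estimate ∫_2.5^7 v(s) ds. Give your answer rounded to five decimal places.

Δs = (7 − 2.5)/8 = 0.5625.
Right endpoints: 3.0625, 3.625, 4.1875, 4.75, 5.3125, 5.875, 6.4375, 7.
v(3.0625) ≈ 0.21627, v(3.625) ≈ 0.16325, v(4.1875) ≈ 0.12322, v(4.75) ≈ 0.09301, v(5.3125) ≈ 0.07021, v(5.875) ≈ 0.05300, v(6.4375) ≈ 0.04001, v(7) ≈ 0.03020.
Sum = Δs · [v(3.0625) + v(3.625) + v(4.1875) + ...].
Sum ≈ 0.44390.

0.44390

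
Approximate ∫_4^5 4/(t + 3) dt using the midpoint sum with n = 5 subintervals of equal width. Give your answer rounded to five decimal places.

Δt = (5 − 4)/5 = 0.2.
Midpoints: 4.1, 4.3, 4.5, 4.7, 4.9.
f(4.1) = 40/71, f(4.3) = 40/73, f(4.5) = 8/15, f(4.7) = 40/77, f(4.9) = 40/79.
Sum = Δt · [f(4.1) + f(4.3) + f(4.5) + f(4.7) + f(4.9)].
Sum ≈ 0.53409.

0.53409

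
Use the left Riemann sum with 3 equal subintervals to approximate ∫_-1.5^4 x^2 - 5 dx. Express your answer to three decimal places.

Δx = (4 − (-1.5))/3 = 11/6.
Left endpoints: -1.5, 1/3, 13/6.
f(-1.5) = -2.75, f(1/3) = -44/9, f(13/6) = -11/36.
Sum = Δx · [f(-1.5) + f(1/3) + f(13/6)].
Sum ≈ -14.565.

-14.565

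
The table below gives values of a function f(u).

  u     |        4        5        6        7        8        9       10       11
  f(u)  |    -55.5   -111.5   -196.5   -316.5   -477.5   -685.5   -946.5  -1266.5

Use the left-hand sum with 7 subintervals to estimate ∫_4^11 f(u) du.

-2789.5

Δu = 1.
Sum = 1·[(-55.5) + (-111.5) + (-196.5) + (-316.5) + (-477.5) + (-685.5) + (-946.5)] = -2789.5.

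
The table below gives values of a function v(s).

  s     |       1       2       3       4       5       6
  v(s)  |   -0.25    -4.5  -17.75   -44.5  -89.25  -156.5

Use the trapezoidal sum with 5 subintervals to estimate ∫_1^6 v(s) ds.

-234.375

Δs = 1.
T_5 = (1/2)·[(-0.25) + 2·(-4.5) + 2·(-17.75) + 2·(-44.5) + 2·(-89.25) + (-156.5)] = -234.375.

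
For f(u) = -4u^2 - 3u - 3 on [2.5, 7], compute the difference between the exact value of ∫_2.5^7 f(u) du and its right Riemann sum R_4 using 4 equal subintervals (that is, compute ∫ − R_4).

Exact integral: ∫_2.5^7 f(u) du = -514.125.
R_4 = -621.703125.
Error = -514.125 − (-621.703125) = 107.578125.

107.578125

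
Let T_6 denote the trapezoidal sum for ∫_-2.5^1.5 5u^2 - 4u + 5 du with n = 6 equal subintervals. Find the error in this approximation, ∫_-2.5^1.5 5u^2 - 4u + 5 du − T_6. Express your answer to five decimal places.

Exact integral: ∫_-2.5^1.5 f(u) du ≈ 59.6666667.
T_6 ≈ 61.1481481.
Error ≈ 59.6666667 − 61.1481481 ≈ -1.48148.

-1.48148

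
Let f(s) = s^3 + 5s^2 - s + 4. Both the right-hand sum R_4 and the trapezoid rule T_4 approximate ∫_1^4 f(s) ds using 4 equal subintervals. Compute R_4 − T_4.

R_4 = 227.390625.
T_4 = 176.765625.
R_4 − T_4 = 50.625.

50.625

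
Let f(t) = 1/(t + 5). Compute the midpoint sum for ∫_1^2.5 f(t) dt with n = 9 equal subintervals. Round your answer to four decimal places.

0.2231

Δt = (2.5 − 1)/9 = 1/6.
Midpoints: 13/12, 1.25, 17/12, 19/12, 1.75, 23/12, 25/12, 2.25, 29/12.
f(13/12) = 12/73, f(1.25) = 0.16, f(17/12) = 12/77, f(19/12) = 12/79, f(1.75) = 4/27, f(23/12) = 12/83, f(25/12) = 12/85, f(2.25) = 4/29, f(29/12) = 12/89.
Sum = Δt · [f(13/12) + f(1.25) + f(17/12) + ...].
Sum ≈ 0.2231.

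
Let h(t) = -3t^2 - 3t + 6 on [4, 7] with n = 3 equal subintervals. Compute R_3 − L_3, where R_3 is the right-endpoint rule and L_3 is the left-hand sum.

-108

R_3 = -366.
L_3 = -258.
R_3 − L_3 = -108.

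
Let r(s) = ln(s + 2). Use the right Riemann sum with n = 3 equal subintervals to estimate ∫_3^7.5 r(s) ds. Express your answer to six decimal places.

Δs = (7.5 − 3)/3 = 1.5.
Right endpoints: 4.5, 6, 7.5.
r(4.5) ≈ 1.871802, r(6) ≈ 2.079442, r(7.5) ≈ 2.251292.
Sum = Δs · [r(4.5) + r(6) + r(7.5)].
Sum ≈ 9.303803.

9.303803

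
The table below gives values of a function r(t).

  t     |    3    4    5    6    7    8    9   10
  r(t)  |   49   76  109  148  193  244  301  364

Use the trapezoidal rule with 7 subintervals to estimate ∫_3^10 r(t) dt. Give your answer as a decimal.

Δt = 1.
T_7 = (1/2)·[49 + 2·76 + 2·109 + 2·148 + 2·193 + 2·244 + 2·301 + 364] = 1277.5.

1277.5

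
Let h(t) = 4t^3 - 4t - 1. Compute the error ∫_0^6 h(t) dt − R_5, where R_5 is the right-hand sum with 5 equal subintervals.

Exact integral: ∫_0^6 h(t) dt = 1218.
R_5 = 1773.84.
Error = 1218 − 1773.84 = -555.84.

-555.84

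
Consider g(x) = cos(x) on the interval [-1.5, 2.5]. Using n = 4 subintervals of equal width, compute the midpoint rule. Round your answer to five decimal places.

Δx = (2.5 − (-1.5))/4 = 1.
Midpoints: -1, 0, 1, 2.
g(-1) ≈ 0.54030, g(0) ≈ 1.00000, g(1) ≈ 0.54030, g(2) ≈ -0.41615.
Sum = Δx · [g(-1) + g(0) + g(1) + g(2)].
Sum ≈ 1.66446.

1.66446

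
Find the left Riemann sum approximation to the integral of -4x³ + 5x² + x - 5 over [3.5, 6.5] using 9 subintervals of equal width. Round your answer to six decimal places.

Δx = (6.5 − 3.5)/9 = 1/3.
Left endpoints: 3.5, 23/6, 25/6, 4.5, 29/6, 31/6, 5.5, 35/6, 37/6.
f(3.5) = -111.75, f(23/6) = -16525/108, f(25/6) = -21965/108, f(4.5) = -263.75, f(29/6) = -36181/108, f(31/6) = -45149/108, f(5.5) = -513.75, f(35/6) = -67285/108, f(37/6) = -80645/108.
Sum = Δx · [f(3.5) + f(23/6) + f(25/6) + ...].
Sum ≈ -1122.805556.

-1122.805556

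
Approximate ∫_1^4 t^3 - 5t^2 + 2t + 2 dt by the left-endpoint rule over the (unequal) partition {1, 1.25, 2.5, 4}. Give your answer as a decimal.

Subinterval widths: 0.25, 1.25, 1.5.
Left endpoints: 1, 1.25, 2.5.
f(1) = 0, f(1.25) = -1.359375, f(2.5) = -8.625.
Sum = Σ Δt_i · f(t_i).
Sum = -14.63671875.

-14.63671875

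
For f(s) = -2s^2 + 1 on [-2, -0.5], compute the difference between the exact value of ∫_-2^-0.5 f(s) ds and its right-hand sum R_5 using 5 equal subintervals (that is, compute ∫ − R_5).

Exact integral: ∫_-2^-0.5 f(s) ds = -3.75.
R_5 = -2.67.
Error = -3.75 − (-2.67) = -1.08.

-1.08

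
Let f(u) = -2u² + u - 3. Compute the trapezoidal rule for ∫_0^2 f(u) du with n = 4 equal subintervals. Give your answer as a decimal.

Δu = (2 − 0)/4 = 0.5.
f(0) = -3, f(0.5) = -3, f(1) = -4, f(1.5) = -6, f(2) = -9.
T_4 = (Δu/2)·[f(u_0) + 2f(u_1) + 2f(u_2) + 2f(u_3) + f(u_4)].
Sum = -9.5.

-9.5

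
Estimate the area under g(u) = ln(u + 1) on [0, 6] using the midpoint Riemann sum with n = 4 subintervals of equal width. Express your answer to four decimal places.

Δu = (6 − 0)/4 = 1.5.
Midpoints: 0.75, 2.25, 3.75, 5.25.
g(0.75) ≈ 0.5596, g(2.25) ≈ 1.1787, g(3.75) ≈ 1.5581, g(5.25) ≈ 1.8326.
Sum = Δu · [g(0.75) + g(2.25) + g(3.75) + g(5.25)].
Sum ≈ 7.6935.

7.6935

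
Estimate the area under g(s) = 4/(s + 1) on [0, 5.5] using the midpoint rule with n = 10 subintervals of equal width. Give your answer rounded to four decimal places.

Δs = (5.5 − 0)/10 = 0.55.
Midpoints: 0.275, 0.825, 1.375, 1.925, 2.475, 3.025, 3.575, 4.125, 4.675, 5.225.
g(0.275) = 160/51, g(0.825) = 160/73, g(1.375) = 32/19, g(1.925) = 160/117, g(2.475) = 160/139, g(3.025) = 160/161, g(3.575) = 160/183, g(4.125) = 32/41, g(4.675) = 160/227, g(5.225) = 160/249.
Sum = Δs · [g(0.275) + g(0.825) + g(1.375) + ...].
Sum ≈ 7.4403.

7.4403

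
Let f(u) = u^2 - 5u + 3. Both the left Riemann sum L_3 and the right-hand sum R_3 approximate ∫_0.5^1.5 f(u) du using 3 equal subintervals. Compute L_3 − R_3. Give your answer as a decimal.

L_3 ≈ -0.3981481.
R_3 ≈ -1.3981481.
L_3 − R_3 = 1.

1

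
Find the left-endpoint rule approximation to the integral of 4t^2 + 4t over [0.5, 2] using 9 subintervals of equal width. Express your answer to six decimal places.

Δt = (2 − 0.5)/9 = 1/6.
Left endpoints: 0.5, 2/3, 5/6, 1, 7/6, 4/3, 1.5, 5/3, 11/6.
f(0.5) = 3, f(2/3) = 40/9, f(5/6) = 55/9, f(1) = 8, f(7/6) = 91/9, f(4/3) = 112/9, f(1.5) = 15, f(5/3) = 160/9, f(11/6) = 187/9.
Sum = Δt · [f(0.5) + f(2/3) + f(5/6) + ...].
Sum ≈ 16.277778.

16.277778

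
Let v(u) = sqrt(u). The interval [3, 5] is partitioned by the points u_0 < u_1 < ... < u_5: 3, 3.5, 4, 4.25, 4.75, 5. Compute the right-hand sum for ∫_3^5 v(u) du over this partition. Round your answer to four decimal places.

4.0995

Subinterval widths: 0.5, 0.5, 0.25, 0.5, 0.25.
Right endpoints: 3.5, 4, 4.25, 4.75, 5.
v(3.5) ≈ 1.8708, v(4) ≈ 2.0000, v(4.25) ≈ 2.0616, v(4.75) ≈ 2.1794, v(5) ≈ 2.2361.
Sum = Σ Δu_i · v(u_i).
Sum ≈ 4.0995.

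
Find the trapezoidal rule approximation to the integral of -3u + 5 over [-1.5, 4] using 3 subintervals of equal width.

Δu = (4 − (-1.5))/3 = 11/6.
f(-1.5) = 9.5, f(1/3) = 4, f(13/6) = -1.5, f(4) = -7.
T_3 = (Δu/2)·[f(u_0) + 2f(u_1) + 2f(u_2) + f(u_3)].
Sum = 6.875.

6.875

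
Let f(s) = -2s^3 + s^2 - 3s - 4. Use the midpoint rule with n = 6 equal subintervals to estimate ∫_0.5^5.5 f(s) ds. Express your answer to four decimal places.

Δs = (5.5 − 0.5)/6 = 5/6.
Midpoints: 11/12, 1.75, 31/12, 41/12, 4.25, 61/12.
f(11/12) = -6437/864, f(1.75) = -16.90625, f(31/12) = -34177/864, f(41/12) = -71147/864, f(4.25) = -152.21875, f(61/12) = -221287/864.
Sum = Δs · [f(11/12) + f(1.75) + f(31/12) + ...].
Sum ≈ -462.1644.

-462.1644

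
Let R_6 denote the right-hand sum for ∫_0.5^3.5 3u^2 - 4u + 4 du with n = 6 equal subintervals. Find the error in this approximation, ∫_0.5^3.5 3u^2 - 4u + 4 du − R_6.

-6.375

Exact integral: ∫_0.5^3.5 f(u) du = 30.75.
R_6 = 37.125.
Error = 30.75 − 37.125 = -6.375.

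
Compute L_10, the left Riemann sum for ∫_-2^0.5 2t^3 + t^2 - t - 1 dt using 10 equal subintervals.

-7.2265625

Δt = (0.5 − (-2))/10 = 0.25.
Left endpoints: -2, -1.75, -1.5, -1.25, -1, -0.75, -0.5, -0.25, 0, 0.25.
f(-2) = -11, f(-1.75) = -6.90625, f(-1.5) = -4, f(-1.25) = -2.09375, f(-1) = -1, f(-0.75) = -0.53125, f(-0.5) = -0.5, f(-0.25) = -0.71875, f(0) = -1, f(0.25) = -1.15625.
Sum = Δt · [f(-2) + f(-1.75) + f(-1.5) + ...].
Sum = -7.2265625.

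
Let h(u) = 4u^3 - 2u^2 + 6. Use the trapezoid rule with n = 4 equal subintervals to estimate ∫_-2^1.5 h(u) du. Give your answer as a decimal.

Δu = (1.5 − (-2))/4 = 0.875.
h(-2) = -34, h(-1.125) = -2.2265625, h(-0.25) = 5.8125, h(0.625) = 6.1953125, h(1.5) = 15.
T_4 = (Δu/2)·[h(u_0) + 2h(u_1) + 2h(u_2) + 2h(u_3) + h(u_4)].
Sum = 0.24609375.

0.24609375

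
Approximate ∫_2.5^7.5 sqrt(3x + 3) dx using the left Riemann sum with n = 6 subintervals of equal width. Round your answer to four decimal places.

Δx = (7.5 − 2.5)/6 = 5/6.
Left endpoints: 2.5, 10/3, 25/6, 5, 35/6, 20/3.
f(2.5) ≈ 3.2404, f(10/3) ≈ 3.6056, f(25/6) ≈ 3.9370, f(5) ≈ 4.2426, f(35/6) ≈ 4.5277, f(20/3) ≈ 4.7958.
Sum = Δx · [f(2.5) + f(10/3) + f(25/6) + ...].
Sum ≈ 20.2909.

20.2909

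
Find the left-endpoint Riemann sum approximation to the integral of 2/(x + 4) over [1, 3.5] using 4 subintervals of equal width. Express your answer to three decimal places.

0.854

Δx = (3.5 − 1)/4 = 0.625.
Left endpoints: 1, 1.625, 2.25, 2.875.
f(1) = 0.4, f(1.625) = 16/45, f(2.25) = 0.32, f(2.875) = 16/55.
Sum = Δx · [f(1) + f(1.625) + f(2.25) + f(2.875)].
Sum ≈ 0.854.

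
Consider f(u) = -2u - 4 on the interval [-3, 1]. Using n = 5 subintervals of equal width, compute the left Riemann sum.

Δu = (1 − (-3))/5 = 0.8.
Left endpoints: -3, -2.2, -1.4, -0.6, 0.2.
f(-3) = 2, f(-2.2) = 0.4, f(-1.4) = -1.2, f(-0.6) = -2.8, f(0.2) = -4.4.
Sum = Δu · [f(-3) + f(-2.2) + f(-1.4) + f(-0.6) + f(0.2)].
Sum = -4.8.

-4.8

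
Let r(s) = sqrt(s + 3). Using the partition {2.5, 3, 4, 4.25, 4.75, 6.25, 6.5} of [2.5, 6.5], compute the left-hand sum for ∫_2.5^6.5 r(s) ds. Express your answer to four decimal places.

10.5660

Subinterval widths: 0.5, 1, 0.25, 0.5, 1.5, 0.25.
Left endpoints: 2.5, 3, 4, 4.25, 4.75, 6.25.
r(2.5) ≈ 2.3452, r(3) ≈ 2.4495, r(4) ≈ 2.6458, r(4.25) ≈ 2.6926, r(4.75) ≈ 2.7839, r(6.25) ≈ 3.0414.
Sum = Σ Δs_i · r(s_i).
Sum ≈ 10.5660.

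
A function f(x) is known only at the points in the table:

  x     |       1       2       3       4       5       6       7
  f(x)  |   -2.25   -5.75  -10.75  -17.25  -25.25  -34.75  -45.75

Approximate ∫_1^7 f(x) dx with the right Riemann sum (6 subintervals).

-139.5

Δx = 1.
Sum = 1·[(-5.75) + (-10.75) + (-17.25) + (-25.25) + (-34.75) + (-45.75)] = -139.5.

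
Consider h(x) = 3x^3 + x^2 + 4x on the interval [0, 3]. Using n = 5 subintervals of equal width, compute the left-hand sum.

Δx = (3 − 0)/5 = 0.6.
Left endpoints: 0, 0.6, 1.2, 1.8, 2.4.
h(0) = 0, h(0.6) = 3.408, h(1.2) = 11.424, h(1.8) = 27.936, h(2.4) = 56.832.
Sum = Δx · [h(0) + h(0.6) + h(1.2) + h(1.8) + h(2.4)].
Sum = 59.76.

59.76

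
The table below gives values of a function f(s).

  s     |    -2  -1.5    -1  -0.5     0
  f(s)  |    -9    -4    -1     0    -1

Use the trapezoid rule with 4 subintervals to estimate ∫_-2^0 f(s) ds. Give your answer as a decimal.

Δs = 0.5.
T_4 = (0.5/2)·[(-9) + 2·(-4) + 2·(-1) + 2·0 + (-1)] = -5.

-5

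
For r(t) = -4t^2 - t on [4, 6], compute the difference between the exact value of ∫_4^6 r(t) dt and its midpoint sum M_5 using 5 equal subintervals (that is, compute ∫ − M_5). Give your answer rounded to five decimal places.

Exact integral: ∫_4^6 r(t) dt ≈ -212.6666667.
M_5 = -212.56.
Error ≈ -212.6666667 − (-212.56) ≈ -0.10667.

-0.10667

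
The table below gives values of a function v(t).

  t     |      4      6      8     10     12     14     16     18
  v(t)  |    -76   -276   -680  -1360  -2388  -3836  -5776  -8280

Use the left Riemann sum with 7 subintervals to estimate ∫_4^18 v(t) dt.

-28784

Δt = 2.
Sum = 2·[(-76) + (-276) + (-680) + (-1360) + (-2388) + (-3836) + (-5776)] = -28784.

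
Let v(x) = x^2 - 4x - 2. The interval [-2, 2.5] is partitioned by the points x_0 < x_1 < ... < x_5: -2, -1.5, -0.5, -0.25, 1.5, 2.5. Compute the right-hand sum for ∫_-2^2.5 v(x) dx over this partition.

-12.671875

Subinterval widths: 0.5, 1, 0.25, 1.75, 1.
Right endpoints: -1.5, -0.5, -0.25, 1.5, 2.5.
v(-1.5) = 6.25, v(-0.5) = 0.25, v(-0.25) = -0.9375, v(1.5) = -5.75, v(2.5) = -5.75.
Sum = Σ Δx_i · v(x_i).
Sum = -12.671875.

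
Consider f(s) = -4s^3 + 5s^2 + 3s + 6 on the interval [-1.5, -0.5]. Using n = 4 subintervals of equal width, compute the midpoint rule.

13.328125

Δs = (-0.5 − (-1.5))/4 = 0.25.
Midpoints: -1.375, -1.125, -0.875, -0.625.
f(-1.375) = 21.7265625, f(-1.125) = 14.6484375, f(-0.875) = 9.8828125, f(-0.625) = 7.0546875.
Sum = Δs · [f(-1.375) + f(-1.125) + f(-0.875) + f(-0.625)].
Sum = 13.328125.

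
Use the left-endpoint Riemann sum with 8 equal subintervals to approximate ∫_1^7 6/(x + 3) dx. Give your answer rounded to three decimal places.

Δx = (7 − 1)/8 = 0.75.
Left endpoints: 1, 1.75, 2.5, 3.25, 4, 4.75, 5.5, 6.25.
f(1) = 1.5, f(1.75) = 24/19, f(2.5) = 12/11, f(3.25) = 0.96, f(4) = 6/7, f(4.75) = 24/31, f(5.5) = 12/17, f(6.25) = 24/37.
Sum = Δx · [f(1) + f(1.75) + f(2.5) + ...].
Sum ≈ 5.850.

5.850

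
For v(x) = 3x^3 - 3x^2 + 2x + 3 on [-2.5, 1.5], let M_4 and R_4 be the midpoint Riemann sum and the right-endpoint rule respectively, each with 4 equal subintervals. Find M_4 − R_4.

-31

M_4 = -34.
R_4 = -3.
M_4 − R_4 = -31.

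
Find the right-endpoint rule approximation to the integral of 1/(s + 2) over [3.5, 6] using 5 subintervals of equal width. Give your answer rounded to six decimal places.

Δs = (6 − 3.5)/5 = 0.5.
Right endpoints: 4, 4.5, 5, 5.5, 6.
f(4) = 1/6, f(4.5) = 2/13, f(5) = 1/7, f(5.5) = 2/15, f(6) = 0.125.
Sum = Δs · [f(4) + f(4.5) + f(5) + f(5.5) + f(6)].
Sum ≈ 0.360852.

0.360852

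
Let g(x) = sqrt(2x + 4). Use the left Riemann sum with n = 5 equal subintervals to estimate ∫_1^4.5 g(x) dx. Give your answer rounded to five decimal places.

10.31512

Δx = (4.5 − 1)/5 = 0.7.
Left endpoints: 1, 1.7, 2.4, 3.1, 3.8.
g(1) ≈ 2.44949, g(1.7) ≈ 2.72029, g(2.4) ≈ 2.96648, g(3.1) ≈ 3.19374, g(3.8) ≈ 3.40588.
Sum = Δx · [g(1) + g(1.7) + g(2.4) + g(3.1) + g(3.8)].
Sum ≈ 10.31512.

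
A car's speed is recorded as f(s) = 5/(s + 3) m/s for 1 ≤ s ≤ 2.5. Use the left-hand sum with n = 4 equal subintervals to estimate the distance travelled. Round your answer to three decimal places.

1.658

Δs = (2.5 − 1)/4 = 0.375.
Left endpoints: 1, 1.375, 1.75, 2.125.
f(1) = 1.25, f(1.375) = 8/7, f(1.75) = 20/19, f(2.125) = 40/41.
Sum = Δs · [f(1) + f(1.375) + f(1.75) + f(2.125)].
Sum ≈ 1.658.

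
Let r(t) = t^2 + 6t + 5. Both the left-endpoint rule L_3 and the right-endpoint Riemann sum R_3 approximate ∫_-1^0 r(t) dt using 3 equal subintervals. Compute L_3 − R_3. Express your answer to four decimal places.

L_3 ≈ 1.518519.
R_3 ≈ 3.185185.
L_3 − R_3 ≈ -1.6667.

-1.6667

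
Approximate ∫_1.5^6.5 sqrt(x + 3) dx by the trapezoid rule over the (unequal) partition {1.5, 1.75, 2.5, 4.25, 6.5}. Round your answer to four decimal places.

13.1390

Subinterval widths: 0.25, 0.75, 1.75, 2.25.
f(1.5) ≈ 2.1213, f(1.75) ≈ 2.1794, f(2.5) ≈ 2.3452, f(4.25) ≈ 2.6926, f(6.5) ≈ 3.0822.
On each subinterval the trapezoid contributes (Δx_i/2)·[f(x_{i-1}) + f(x_i)].
Sum ≈ 13.1390.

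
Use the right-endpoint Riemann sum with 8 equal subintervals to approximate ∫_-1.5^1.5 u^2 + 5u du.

5.1328125

Δu = (1.5 − (-1.5))/8 = 0.375.
Right endpoints: -1.125, -0.75, -0.375, 0, 0.375, 0.75, 1.125, 1.5.
f(-1.125) = -4.359375, f(-0.75) = -3.1875, f(-0.375) = -1.734375, f(0) = 0, f(0.375) = 2.015625, f(0.75) = 4.3125, f(1.125) = 6.890625, f(1.5) = 9.75.
Sum = Δu · [f(-1.125) + f(-0.75) + f(-0.375) + ...].
Sum = 5.1328125.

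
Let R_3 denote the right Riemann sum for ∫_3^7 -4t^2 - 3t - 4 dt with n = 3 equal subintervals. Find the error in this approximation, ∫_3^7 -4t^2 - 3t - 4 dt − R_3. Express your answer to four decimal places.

119.4074

Exact integral: ∫_3^7 f(t) dt ≈ -497.333333.
R_3 ≈ -616.740741.
Error ≈ -497.333333 − (-616.740741) ≈ 119.4074.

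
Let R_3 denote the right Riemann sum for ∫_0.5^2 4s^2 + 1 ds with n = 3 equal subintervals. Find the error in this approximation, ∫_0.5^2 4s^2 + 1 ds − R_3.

Exact integral: ∫_0.5^2 f(s) ds = 12.
R_3 = 16.
Error = 12 − 16 = -4.

-4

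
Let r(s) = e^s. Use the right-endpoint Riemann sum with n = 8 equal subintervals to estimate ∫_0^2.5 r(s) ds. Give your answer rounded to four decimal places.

Δs = (2.5 − 0)/8 = 0.3125.
Right endpoints: 0.3125, 0.625, 0.9375, 1.25, 1.5625, 1.875, 2.1875, 2.5.
r(0.3125) ≈ 1.3668, r(0.625) ≈ 1.8682, r(0.9375) ≈ 2.5536, r(1.25) ≈ 3.4903, r(1.5625) ≈ 4.7707, r(1.875) ≈ 6.5208, r(2.1875) ≈ 8.9129, r(2.5) ≈ 12.1825.
Sum = Δs · [r(0.3125) + r(0.625) + r(0.9375) + ...].
Sum ≈ 13.0206.

13.0206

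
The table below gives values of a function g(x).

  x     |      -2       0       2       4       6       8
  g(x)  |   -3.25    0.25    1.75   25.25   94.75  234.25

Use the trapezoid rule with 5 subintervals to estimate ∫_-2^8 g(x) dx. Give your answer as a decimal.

475

Δx = 2.
T_5 = (2/2)·[(-3.25) + 2·0.25 + 2·1.75 + 2·25.25 + 2·94.75 + 234.25] = 475.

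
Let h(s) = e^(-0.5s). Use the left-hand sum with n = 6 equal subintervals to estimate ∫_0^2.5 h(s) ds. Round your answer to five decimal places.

Δs = (2.5 − 0)/6 = 5/12.
Left endpoints: 0, 5/12, 5/6, 1.25, 5/3, 25/12.
h(0) ≈ 1.00000, h(5/12) ≈ 0.81194, h(5/6) ≈ 0.65924, h(1.25) ≈ 0.53526, h(5/3) ≈ 0.43460, h(25/12) ≈ 0.35287.
Sum = Δs · [h(0) + h(5/12) + h(5/6) + ...].
Sum ≈ 1.58079.

1.58079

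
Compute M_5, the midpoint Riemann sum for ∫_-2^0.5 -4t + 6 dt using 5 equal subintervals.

22.5

Δt = (0.5 − (-2))/5 = 0.5.
Midpoints: -1.75, -1.25, -0.75, -0.25, 0.25.
f(-1.75) = 13, f(-1.25) = 11, f(-0.75) = 9, f(-0.25) = 7, f(0.25) = 5.
Sum = Δt · [f(-1.75) + f(-1.25) + f(-0.75) + f(-0.25) + f(0.25)].
Sum = 22.5.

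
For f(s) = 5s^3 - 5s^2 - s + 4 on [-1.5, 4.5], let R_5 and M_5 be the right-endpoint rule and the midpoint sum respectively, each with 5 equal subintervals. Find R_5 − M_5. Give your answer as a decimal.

R_5 = 614.85.
M_5 = 351.15.
R_5 − M_5 = 263.7.

263.7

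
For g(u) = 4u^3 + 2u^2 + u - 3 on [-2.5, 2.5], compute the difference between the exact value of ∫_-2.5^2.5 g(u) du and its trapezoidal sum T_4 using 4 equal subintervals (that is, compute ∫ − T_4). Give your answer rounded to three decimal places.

Exact integral: ∫_-2.5^2.5 g(u) du ≈ 5.83333.
T_4 = 8.4375.
Error ≈ 5.83333 − 8.4375 ≈ -2.604.

-2.604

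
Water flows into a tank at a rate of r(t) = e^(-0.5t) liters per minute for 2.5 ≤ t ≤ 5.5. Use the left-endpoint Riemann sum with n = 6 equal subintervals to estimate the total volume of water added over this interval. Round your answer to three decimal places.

Δt = (5.5 − 2.5)/6 = 0.5.
Left endpoints: 2.5, 3, 3.5, 4, 4.5, 5.
r(2.5) ≈ 0.287, r(3) ≈ 0.223, r(3.5) ≈ 0.174, r(4) ≈ 0.135, r(4.5) ≈ 0.105, r(5) ≈ 0.082.
Sum = Δt · [r(2.5) + r(3) + r(3.5) + ...].
Sum ≈ 0.503.

0.503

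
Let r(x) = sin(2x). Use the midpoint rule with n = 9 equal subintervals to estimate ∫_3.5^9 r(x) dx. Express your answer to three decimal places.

Δx = (9 − 3.5)/9 = 11/18.
Midpoints: 137/36, 53/12, 181/36, 203/36, 6.25, 247/36, 269/36, 97/12, 313/36.
r(137/36) ≈ 0.971, r(53/12) ≈ 0.558, r(181/36) ≈ -0.590, r(203/36) ≈ -0.960, r(6.25) ≈ -0.066, r(247/36) ≈ 0.915, r(269/36) ≈ 0.691, r(97/12) ≈ -0.443, r(313/36) ≈ -0.994.
Sum = Δx · [r(137/36) + r(53/12) + r(181/36) + ...].
Sum ≈ 0.050.

0.050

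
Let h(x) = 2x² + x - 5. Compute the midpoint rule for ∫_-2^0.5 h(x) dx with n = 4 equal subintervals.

Δx = (0.5 − (-2))/4 = 0.625.
Midpoints: -1.6875, -1.0625, -0.4375, 0.1875.
h(-1.6875) = -0.9921875, h(-1.0625) = -3.8046875, h(-0.4375) = -5.0546875, h(0.1875) = -4.7421875.
Sum = Δx · [h(-1.6875) + h(-1.0625) + h(-0.4375) + h(0.1875)].
Sum = -9.12109375.

-9.12109375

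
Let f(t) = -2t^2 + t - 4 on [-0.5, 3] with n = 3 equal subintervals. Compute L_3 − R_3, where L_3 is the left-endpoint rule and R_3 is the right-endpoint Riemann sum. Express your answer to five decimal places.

16.33333

L_3 ≈ -21.1296296.
R_3 ≈ -37.4629630.
L_3 − R_3 ≈ 16.33333.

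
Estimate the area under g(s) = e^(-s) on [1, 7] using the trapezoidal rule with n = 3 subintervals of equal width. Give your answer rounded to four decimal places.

Δs = (7 − 1)/3 = 2.
g(1) ≈ 0.3679, g(3) ≈ 0.0498, g(5) ≈ 0.0067, g(7) ≈ 0.0009.
T_3 = (Δs/2)·[g(s_0) + 2g(s_1) + 2g(s_2) + g(s_3)].
Sum ≈ 0.4818.

0.4818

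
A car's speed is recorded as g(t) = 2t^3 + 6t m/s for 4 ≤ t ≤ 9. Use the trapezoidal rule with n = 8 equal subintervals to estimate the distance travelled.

Δt = (9 − 4)/8 = 0.625.
g(4) = 152, g(4.625) = 225.61328125, g(5.25) = 320.90625, g(5.875) = 440.80859375, g(6.5) = 588.25, g(7.125) = 766.16015625, g(7.75) = 977.46875, g(8.375) = 1225.10546875, g(9) = 1512.
T_8 = (Δt/2)·[g(t_0) + 2g(t_1) + ... + 2g(t_{7}) + g(t_8)].
Sum = 3360.1953125.

3360.1953125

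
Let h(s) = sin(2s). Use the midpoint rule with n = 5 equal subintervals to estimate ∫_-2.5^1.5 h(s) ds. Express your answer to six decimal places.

0.710194

Δs = (1.5 − (-2.5))/5 = 0.8.
Midpoints: -2.1, -1.3, -0.5, 0.3, 1.1.
h(-2.1) ≈ 0.871576, h(-1.3) ≈ -0.515501, h(-0.5) ≈ -0.841471, h(0.3) ≈ 0.564642, h(1.1) ≈ 0.808496.
Sum = Δs · [h(-2.1) + h(-1.3) + h(-0.5) + h(0.3) + h(1.1)].
Sum ≈ 0.710194.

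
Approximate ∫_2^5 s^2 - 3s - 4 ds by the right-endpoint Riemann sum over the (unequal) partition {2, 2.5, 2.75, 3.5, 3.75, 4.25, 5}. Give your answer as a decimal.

-0.625

Subinterval widths: 0.5, 0.25, 0.75, 0.25, 0.5, 0.75.
Right endpoints: 2.5, 2.75, 3.5, 3.75, 4.25, 5.
f(2.5) = -5.25, f(2.75) = -4.6875, f(3.5) = -2.25, f(3.75) = -1.1875, f(4.25) = 1.3125, f(5) = 6.
Sum = Σ Δs_i · f(s_i).
Sum = -0.625.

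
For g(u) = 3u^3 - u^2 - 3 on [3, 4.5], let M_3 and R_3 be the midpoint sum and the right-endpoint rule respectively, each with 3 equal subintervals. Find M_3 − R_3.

-48.3515625

M_3 = 219.8984375.
R_3 = 268.25.
M_3 − R_3 = -48.3515625.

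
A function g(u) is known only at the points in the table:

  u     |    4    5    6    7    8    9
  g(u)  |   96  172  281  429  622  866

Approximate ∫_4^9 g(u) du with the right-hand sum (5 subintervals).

2370

Δu = 1.
Sum = 1·[172 + 281 + 429 + 622 + 866] = 2370.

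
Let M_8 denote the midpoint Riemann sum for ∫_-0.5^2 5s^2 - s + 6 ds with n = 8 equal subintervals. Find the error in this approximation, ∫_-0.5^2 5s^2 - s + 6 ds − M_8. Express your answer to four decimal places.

0.1017

Exact integral: ∫_-0.5^2 f(s) ds ≈ 26.666667.
M_8 ≈ 26.564941.
Error ≈ 26.666667 − 26.564941 ≈ 0.1017.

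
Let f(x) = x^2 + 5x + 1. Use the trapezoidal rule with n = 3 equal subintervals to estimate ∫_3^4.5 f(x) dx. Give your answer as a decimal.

Δx = (4.5 − 3)/3 = 0.5.
f(3) = 25, f(3.5) = 30.75, f(4) = 37, f(4.5) = 43.75.
T_3 = (Δx/2)·[f(x_0) + 2f(x_1) + 2f(x_2) + f(x_3)].
Sum = 51.0625.

51.0625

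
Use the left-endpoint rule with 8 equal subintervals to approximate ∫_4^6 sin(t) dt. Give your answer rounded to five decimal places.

Δt = (6 − 4)/8 = 0.25.
Left endpoints: 4, 4.25, 4.5, 4.75, 5, 5.25, 5.5, 5.75.
f(4) ≈ -0.75680, f(4.25) ≈ -0.89499, f(4.5) ≈ -0.97753, f(4.75) ≈ -0.99929, f(5) ≈ -0.95892, f(5.25) ≈ -0.85893, f(5.5) ≈ -0.70554, f(5.75) ≈ -0.50828.
Sum = Δt · [f(4) + f(4.25) + f(4.5) + ...].
Sum ≈ -1.66507.

-1.66507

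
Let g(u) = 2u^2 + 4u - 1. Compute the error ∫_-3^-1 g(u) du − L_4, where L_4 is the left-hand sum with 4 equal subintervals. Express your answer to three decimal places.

Exact integral: ∫_-3^-1 g(u) du ≈ -0.66667.
L_4 = 1.5.
Error ≈ -0.66667 − 1.5 ≈ -2.167.

-2.167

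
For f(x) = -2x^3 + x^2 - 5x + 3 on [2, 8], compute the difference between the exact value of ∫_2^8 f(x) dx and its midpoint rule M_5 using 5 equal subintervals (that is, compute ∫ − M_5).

-20.88

Exact integral: ∫_2^8 f(x) dx = -2004.
M_5 = -1983.12.
Error = -2004 − (-1983.12) = -20.88.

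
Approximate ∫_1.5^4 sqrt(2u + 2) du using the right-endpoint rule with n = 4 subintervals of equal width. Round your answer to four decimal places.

7.0993

Δu = (4 − 1.5)/4 = 0.625.
Right endpoints: 2.125, 2.75, 3.375, 4.
f(2.125) ≈ 2.5000, f(2.75) ≈ 2.7386, f(3.375) ≈ 2.9580, f(4) ≈ 3.1623.
Sum = Δu · [f(2.125) + f(2.75) + f(3.375) + f(4)].
Sum ≈ 7.0993.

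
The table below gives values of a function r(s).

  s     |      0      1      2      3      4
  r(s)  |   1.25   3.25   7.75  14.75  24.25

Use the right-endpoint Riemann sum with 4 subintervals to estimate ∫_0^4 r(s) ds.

Δs = 1.
Sum = 1·[3.25 + 7.75 + 14.75 + 24.25] = 50.

50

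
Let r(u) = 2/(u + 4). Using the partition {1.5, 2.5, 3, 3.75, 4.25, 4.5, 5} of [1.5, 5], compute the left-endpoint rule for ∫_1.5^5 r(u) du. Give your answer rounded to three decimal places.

1.039

Subinterval widths: 1, 0.5, 0.75, 0.5, 0.25, 0.5.
Left endpoints: 1.5, 2.5, 3, 3.75, 4.25, 4.5.
r(1.5) = 4/11, r(2.5) = 4/13, r(3) = 2/7, r(3.75) = 8/31, r(4.25) = 8/33, r(4.5) = 4/17.
Sum = Σ Δu_i · r(u_i).
Sum ≈ 1.039.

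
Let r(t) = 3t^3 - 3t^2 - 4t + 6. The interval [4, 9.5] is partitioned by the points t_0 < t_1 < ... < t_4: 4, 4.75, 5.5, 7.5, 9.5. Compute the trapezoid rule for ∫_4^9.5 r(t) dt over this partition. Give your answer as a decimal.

Subinterval widths: 0.75, 0.75, 2, 2.
r(4) = 134, r(4.75) = 240.828125, r(5.5) = 392.375, r(7.5) = 1072.875, r(9.5) = 2269.375.
On each subinterval the trapezoid contributes (Δt_i/2)·[r(t_{i-1}) + r(t_i)].
Sum = 5185.51171875.

5185.51171875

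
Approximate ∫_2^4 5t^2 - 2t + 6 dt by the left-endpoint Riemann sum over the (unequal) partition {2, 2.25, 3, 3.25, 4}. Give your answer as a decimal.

Subinterval widths: 0.25, 0.75, 0.25, 0.75.
Left endpoints: 2, 2.25, 3, 3.25.
f(2) = 22, f(2.25) = 26.8125, f(3) = 45, f(3.25) = 52.3125.
Sum = Σ Δt_i · f(t_i).
Sum = 76.09375.

76.09375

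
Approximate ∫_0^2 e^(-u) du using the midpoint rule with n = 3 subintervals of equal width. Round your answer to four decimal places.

Δu = (2 − 0)/3 = 2/3.
Midpoints: 1/3, 1, 5/3.
f(1/3) ≈ 0.7165, f(1) ≈ 0.3679, f(5/3) ≈ 0.1889.
Sum = Δu · [f(1/3) + f(1) + f(5/3)].
Sum ≈ 0.8489.

0.8489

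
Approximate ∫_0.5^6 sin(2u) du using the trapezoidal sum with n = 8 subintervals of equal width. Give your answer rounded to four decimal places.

-0.1271

Δu = (6 − 0.5)/8 = 0.6875.
f(0.5) ≈ 0.8415, f(1.1875) ≈ 0.6937, f(1.875) ≈ -0.5716, f(2.5625) ≈ -0.9161, f(3.25) ≈ 0.2151, f(3.9375) ≈ 0.9998, f(4.625) ≈ 0.1739, f(5.3125) ≈ -0.9321, f(6) ≈ -0.5366.
T_8 = (Δu/2)·[f(u_0) + 2f(u_1) + ... + 2f(u_{7}) + f(u_8)].
Sum ≈ -0.1271.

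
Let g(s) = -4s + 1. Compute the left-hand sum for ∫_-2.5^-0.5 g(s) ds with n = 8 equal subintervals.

Δs = (-0.5 − (-2.5))/8 = 0.25.
Left endpoints: -2.5, -2.25, -2, -1.75, -1.5, -1.25, -1, -0.75.
g(-2.5) = 11, g(-2.25) = 10, g(-2) = 9, g(-1.75) = 8, g(-1.5) = 7, g(-1.25) = 6, g(-1) = 5, g(-0.75) = 4.
Sum = Δs · [g(-2.5) + g(-2.25) + g(-2) + ...].
Sum = 15.

15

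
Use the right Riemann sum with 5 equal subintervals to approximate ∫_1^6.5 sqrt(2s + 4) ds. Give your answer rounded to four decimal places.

19.3691

Δs = (6.5 − 1)/5 = 1.1.
Right endpoints: 2.1, 3.2, 4.3, 5.4, 6.5.
f(2.1) ≈ 2.8636, f(3.2) ≈ 3.2249, f(4.3) ≈ 3.5496, f(5.4) ≈ 3.8471, f(6.5) ≈ 4.1231.
Sum = Δs · [f(2.1) + f(3.2) + f(4.3) + f(5.4) + f(6.5)].
Sum ≈ 19.3691.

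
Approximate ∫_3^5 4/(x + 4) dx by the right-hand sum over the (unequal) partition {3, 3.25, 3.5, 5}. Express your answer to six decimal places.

Subinterval widths: 0.25, 0.25, 1.5.
Right endpoints: 3.25, 3.5, 5.
f(3.25) = 16/29, f(3.5) = 8/15, f(5) = 4/9.
Sum = Σ Δx_i · f(x_i).
Sum ≈ 0.937931.

0.937931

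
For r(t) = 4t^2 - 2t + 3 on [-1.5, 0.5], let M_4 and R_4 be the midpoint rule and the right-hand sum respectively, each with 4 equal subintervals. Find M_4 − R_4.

2.5

M_4 = 12.5.
R_4 = 10.
M_4 − R_4 = 2.5.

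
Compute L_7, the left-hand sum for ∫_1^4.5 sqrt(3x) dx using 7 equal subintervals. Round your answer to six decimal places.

Δx = (4.5 − 1)/7 = 0.5.
Left endpoints: 1, 1.5, 2, 2.5, 3, 3.5, 4.
f(1) ≈ 1.732051, f(1.5) ≈ 2.121320, f(2) ≈ 2.449490, f(2.5) ≈ 2.738613, f(3) ≈ 3.000000, f(3.5) ≈ 3.240370, f(4) ≈ 3.464102.
Sum = Δx · [f(1) + f(1.5) + f(2) + ...].
Sum ≈ 9.372973.

9.372973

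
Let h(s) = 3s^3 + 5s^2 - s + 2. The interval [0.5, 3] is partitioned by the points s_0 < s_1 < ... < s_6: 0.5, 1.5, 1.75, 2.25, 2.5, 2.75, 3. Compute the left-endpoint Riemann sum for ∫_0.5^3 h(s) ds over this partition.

Subinterval widths: 1, 0.25, 0.5, 0.25, 0.25, 0.25.
Left endpoints: 0.5, 1.5, 1.75, 2.25, 2.5, 2.75.
h(0.5) = 3.125, h(1.5) = 21.875, h(1.75) = 31.640625, h(2.25) = 59.234375, h(2.5) = 77.625, h(2.75) = 99.453125.
Sum = Σ Δs_i · h(s_i).
Sum = 83.4921875.

83.4921875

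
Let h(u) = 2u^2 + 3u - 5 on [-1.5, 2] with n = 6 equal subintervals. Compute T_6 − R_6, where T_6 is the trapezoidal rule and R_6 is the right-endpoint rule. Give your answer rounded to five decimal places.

-4.08333

T_6 ≈ -6.8946759.
R_6 ≈ -2.8113426.
T_6 − R_6 ≈ -4.08333.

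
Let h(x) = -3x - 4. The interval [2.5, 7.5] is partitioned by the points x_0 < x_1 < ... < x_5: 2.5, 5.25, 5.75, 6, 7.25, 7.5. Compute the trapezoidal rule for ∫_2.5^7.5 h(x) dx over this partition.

-95

Subinterval widths: 2.75, 0.5, 0.25, 1.25, 0.25.
h(2.5) = -11.5, h(5.25) = -19.75, h(5.75) = -21.25, h(6) = -22, h(7.25) = -25.75, h(7.5) = -26.5.
On each subinterval the trapezoid contributes (Δx_i/2)·[h(x_{i-1}) + h(x_i)].
Sum = -95.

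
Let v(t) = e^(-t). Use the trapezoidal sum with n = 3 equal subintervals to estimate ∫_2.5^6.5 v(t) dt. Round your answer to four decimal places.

Δt = (6.5 − 2.5)/3 = 4/3.
v(2.5) ≈ 0.0821, v(23/6) ≈ 0.0216, v(31/6) ≈ 0.0057, v(6.5) ≈ 0.0015.
T_3 = (Δt/2)·[v(t_0) + 2v(t_1) + 2v(t_2) + v(t_3)].
Sum ≈ 0.0922.

0.0922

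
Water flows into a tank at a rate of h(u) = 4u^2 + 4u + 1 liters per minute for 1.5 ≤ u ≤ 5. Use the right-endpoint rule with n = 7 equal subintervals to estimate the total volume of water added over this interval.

Δu = (5 − 1.5)/7 = 0.5.
Right endpoints: 2, 2.5, 3, 3.5, 4, 4.5, 5.
h(2) = 25, h(2.5) = 36, h(3) = 49, h(3.5) = 64, h(4) = 81, h(4.5) = 100, h(5) = 121.
Sum = Δu · [h(2) + h(2.5) + h(3) + ...].
Sum = 238.

238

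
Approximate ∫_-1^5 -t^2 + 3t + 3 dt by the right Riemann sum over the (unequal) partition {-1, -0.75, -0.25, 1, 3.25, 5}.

0.0625

Subinterval widths: 0.25, 0.5, 1.25, 2.25, 1.75.
Right endpoints: -0.75, -0.25, 1, 3.25, 5.
f(-0.75) = 0.1875, f(-0.25) = 2.1875, f(1) = 5, f(3.25) = 2.1875, f(5) = -7.
Sum = Σ Δt_i · f(t_i).
Sum = 0.0625.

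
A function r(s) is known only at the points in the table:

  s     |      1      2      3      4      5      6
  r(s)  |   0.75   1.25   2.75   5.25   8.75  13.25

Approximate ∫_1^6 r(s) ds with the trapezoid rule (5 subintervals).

25

Δs = 1.
T_5 = (1/2)·[0.75 + 2·1.25 + 2·2.75 + 2·5.25 + 2·8.75 + 13.25] = 25.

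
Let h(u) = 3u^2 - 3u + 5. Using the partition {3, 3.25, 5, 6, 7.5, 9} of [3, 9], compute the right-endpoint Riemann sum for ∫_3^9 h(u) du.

Subinterval widths: 0.25, 1.75, 1, 1.5, 1.5.
Right endpoints: 3.25, 5, 6, 7.5, 9.
h(3.25) = 26.9375, h(5) = 65, h(6) = 95, h(7.5) = 151.25, h(9) = 221.
Sum = Σ Δu_i · h(u_i).
Sum = 773.859375.

773.859375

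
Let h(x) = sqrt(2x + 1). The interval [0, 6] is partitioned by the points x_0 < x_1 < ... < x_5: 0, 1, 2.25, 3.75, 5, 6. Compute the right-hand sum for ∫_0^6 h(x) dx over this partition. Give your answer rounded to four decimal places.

16.7881

Subinterval widths: 1, 1.25, 1.5, 1.25, 1.
Right endpoints: 1, 2.25, 3.75, 5, 6.
h(1) ≈ 1.7321, h(2.25) ≈ 2.3452, h(3.75) ≈ 2.9155, h(5) ≈ 3.3166, h(6) ≈ 3.6056.
Sum = Σ Δx_i · h(x_i).
Sum ≈ 16.7881.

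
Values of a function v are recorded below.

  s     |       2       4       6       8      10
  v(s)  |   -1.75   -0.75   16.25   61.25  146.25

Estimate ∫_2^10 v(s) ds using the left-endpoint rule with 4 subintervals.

150

Δs = 2.
Sum = 2·[(-1.75) + (-0.75) + 16.25 + 61.25] = 150.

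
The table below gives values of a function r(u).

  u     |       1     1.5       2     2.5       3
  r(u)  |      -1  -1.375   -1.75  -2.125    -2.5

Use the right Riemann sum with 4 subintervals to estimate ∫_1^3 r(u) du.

Δu = 0.5.
Sum = 0.5·[(-1.375) + (-1.75) + (-2.125) + (-2.5)] = -3.875.

-3.875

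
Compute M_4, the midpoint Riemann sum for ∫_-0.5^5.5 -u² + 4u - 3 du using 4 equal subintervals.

-12.375

Δu = (5.5 − (-0.5))/4 = 1.5.
Midpoints: 0.25, 1.75, 3.25, 4.75.
f(0.25) = -2.0625, f(1.75) = 0.9375, f(3.25) = -0.5625, f(4.75) = -6.5625.
Sum = Δu · [f(0.25) + f(1.75) + f(3.25) + f(4.75)].
Sum = -12.375.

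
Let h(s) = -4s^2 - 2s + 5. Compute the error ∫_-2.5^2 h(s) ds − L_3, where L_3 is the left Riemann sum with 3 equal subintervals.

Exact integral: ∫_-2.5^2 h(s) ds = -6.75.
L_3 = -13.5.
Error = -6.75 − (-13.5) = 6.75.

6.75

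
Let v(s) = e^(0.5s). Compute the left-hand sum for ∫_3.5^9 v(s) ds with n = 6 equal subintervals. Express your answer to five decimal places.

132.84462

Δs = (9 − 3.5)/6 = 11/12.
Left endpoints: 3.5, 53/12, 16/3, 6.25, 43/6, 97/12.
v(3.5) ≈ 5.75460, v(53/12) ≈ 9.10054, v(16/3) ≈ 14.39192, v(6.25) ≈ 22.75990, v(43/6) ≈ 35.99332, v(97/12) ≈ 56.92113.
Sum = Δs · [v(3.5) + v(53/12) + v(16/3) + ...].
Sum ≈ 132.84462.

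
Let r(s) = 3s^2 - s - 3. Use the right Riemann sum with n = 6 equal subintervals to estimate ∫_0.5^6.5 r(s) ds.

Δs = (6.5 − 0.5)/6 = 1.
Right endpoints: 1.5, 2.5, 3.5, 4.5, 5.5, 6.5.
r(1.5) = 2.25, r(2.5) = 13.25, r(3.5) = 30.25, r(4.5) = 53.25, r(5.5) = 82.25, r(6.5) = 117.25.
Sum = Δs · [r(1.5) + r(2.5) + r(3.5) + ...].
Sum = 298.5.

298.5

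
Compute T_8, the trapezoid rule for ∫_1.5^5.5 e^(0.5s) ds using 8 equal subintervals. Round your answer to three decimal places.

Δs = (5.5 − 1.5)/8 = 0.5.
f(1.5) ≈ 2.117, f(2) ≈ 2.718, f(2.5) ≈ 3.490, f(3) ≈ 4.482, f(3.5) ≈ 5.755, f(4) ≈ 7.389, f(4.5) ≈ 9.488, f(5) ≈ 12.182, f(5.5) ≈ 15.643.
T_8 = (Δs/2)·[f(s_0) + 2f(s_1) + ... + 2f(s_{7}) + f(s_8)].
Sum ≈ 27.192.

27.192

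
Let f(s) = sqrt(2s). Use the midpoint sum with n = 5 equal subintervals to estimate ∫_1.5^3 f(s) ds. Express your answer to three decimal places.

3.168

Δs = (3 − 1.5)/5 = 0.3.
Midpoints: 1.65, 1.95, 2.25, 2.55, 2.85.
f(1.65) ≈ 1.817, f(1.95) ≈ 1.975, f(2.25) ≈ 2.121, f(2.55) ≈ 2.258, f(2.85) ≈ 2.387.
Sum = Δs · [f(1.65) + f(1.95) + f(2.25) + f(2.55) + f(2.85)].
Sum ≈ 3.168.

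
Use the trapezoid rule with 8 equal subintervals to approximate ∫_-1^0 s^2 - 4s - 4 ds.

-1.6640625

Δs = (0 − (-1))/8 = 0.125.
f(-1) = 1, f(-0.875) = 0.265625, f(-0.75) = -0.4375, f(-0.625) = -1.109375, f(-0.5) = -1.75, f(-0.375) = -2.359375, f(-0.25) = -2.9375, f(-0.125) = -3.484375, f(0) = -4.
T_8 = (Δs/2)·[f(s_0) + 2f(s_1) + ... + 2f(s_{7}) + f(s_8)].
Sum = -1.6640625.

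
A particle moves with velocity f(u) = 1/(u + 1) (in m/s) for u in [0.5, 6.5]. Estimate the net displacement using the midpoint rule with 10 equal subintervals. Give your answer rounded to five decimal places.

1.60321

Δu = (6.5 − 0.5)/10 = 0.6.
Midpoints: 0.8, 1.4, 2, 2.6, 3.2, 3.8, 4.4, 5, 5.6, 6.2.
f(0.8) = 5/9, f(1.4) = 5/12, f(2) = 1/3, f(2.6) = 5/18, f(3.2) = 5/21, f(3.8) = 5/24, f(4.4) = 5/27, f(5) = 1/6, f(5.6) = 5/33, f(6.2) = 5/36.
Sum = Δu · [f(0.8) + f(1.4) + f(2) + ...].
Sum ≈ 1.60321.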